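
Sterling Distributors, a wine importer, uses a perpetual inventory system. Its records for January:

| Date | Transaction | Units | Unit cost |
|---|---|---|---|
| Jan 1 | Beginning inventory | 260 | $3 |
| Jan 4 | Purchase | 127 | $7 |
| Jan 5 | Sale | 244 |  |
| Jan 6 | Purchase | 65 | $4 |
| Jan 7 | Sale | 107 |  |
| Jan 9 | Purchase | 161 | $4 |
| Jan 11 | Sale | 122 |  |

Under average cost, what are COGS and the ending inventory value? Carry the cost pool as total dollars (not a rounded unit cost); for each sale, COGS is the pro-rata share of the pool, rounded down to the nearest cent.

After Jan 1: 260 on hand, pool $780.00 (≈ $3.0000 each)
After Jan 4: 387 on hand, pool $1,669.00 (≈ $4.3127 each)
Jan 5, sell 244: 244/387 × $1,669.00 → $1,052.28
After Jan 6: 208 on hand, pool $876.72 (≈ $4.2150 each)
Jan 7, sell 107: 107/208 × $876.72 → $451.00
After Jan 9: 262 on hand, pool $1,069.72 (≈ $4.0829 each)
Jan 11, sell 122: 122/262 × $1,069.72 → $498.11
Total COGS = $1,052.28 + $451.00 + $498.11 = $2,001.39
Ending inventory (cost pool remaining) = $571.61

COGS = $2,001.39; ending inventory = $571.61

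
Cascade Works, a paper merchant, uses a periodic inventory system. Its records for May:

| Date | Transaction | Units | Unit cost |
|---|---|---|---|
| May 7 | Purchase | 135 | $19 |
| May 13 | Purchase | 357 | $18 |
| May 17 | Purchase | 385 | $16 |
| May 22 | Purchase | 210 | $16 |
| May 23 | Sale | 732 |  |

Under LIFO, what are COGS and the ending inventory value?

May 23, 732 sold [LIFO — newest first]: 210 @ $16 + 385 @ $16 + 137 @ $18 = $11,986
Ending inventory: 135 @ $19 + 220 @ $18 = $6,525

COGS = $11,986; ending inventory = $6,525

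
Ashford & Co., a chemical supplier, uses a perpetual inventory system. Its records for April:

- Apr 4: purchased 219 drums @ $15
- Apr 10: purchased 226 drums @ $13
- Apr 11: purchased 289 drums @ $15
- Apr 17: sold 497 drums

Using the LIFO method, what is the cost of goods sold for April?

COGS = $7,039

Apr 17, 497 sold [LIFO — newest first]: 289 @ $15 + 208 @ $13 = $7,039
Ending inventory: 219 @ $15 + 18 @ $13 = $3,519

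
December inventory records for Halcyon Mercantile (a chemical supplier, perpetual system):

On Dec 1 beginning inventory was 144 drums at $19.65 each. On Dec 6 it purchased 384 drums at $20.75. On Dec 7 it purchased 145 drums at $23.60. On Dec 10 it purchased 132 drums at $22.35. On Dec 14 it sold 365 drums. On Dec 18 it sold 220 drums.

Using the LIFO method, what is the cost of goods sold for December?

COGS = $12,763.20

Dec 14, 365 sold [LIFO — newest first]: 132 @ $22.35 + 145 @ $23.60 + 88 @ $20.75 = $8,198.20
Dec 18, 220 sold [LIFO — newest first]: 220 @ $20.75 = $4,565.00
Total COGS = $8,198.20 + $4,565.00 = $12,763.20
Ending inventory: 144 @ $19.65 + 76 @ $20.75 = $4,406.60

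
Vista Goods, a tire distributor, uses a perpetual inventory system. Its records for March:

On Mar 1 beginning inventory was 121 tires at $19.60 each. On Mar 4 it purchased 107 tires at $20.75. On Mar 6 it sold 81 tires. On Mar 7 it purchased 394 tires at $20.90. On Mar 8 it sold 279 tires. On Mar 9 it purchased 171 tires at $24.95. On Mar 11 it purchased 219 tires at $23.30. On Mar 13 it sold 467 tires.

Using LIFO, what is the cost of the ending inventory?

Mar 6, 81 sold [LIFO — newest first]: 81 @ $20.75 = $1,680.75
Mar 8, 279 sold [LIFO — newest first]: 279 @ $20.90 = $5,831.10
Mar 13, 467 sold [LIFO — newest first]: 219 @ $23.30 + 171 @ $24.95 + 77 @ $20.90 = $10,978.45
Total COGS = $1,680.75 + $5,831.10 + $10,978.45 = $18,490.30
Ending inventory: 121 @ $19.60 + 26 @ $20.75 + 38 @ $20.90 = $3,705.30
Check: goods available $22,195.60 = COGS $18,490.30 + ending $3,705.30

Ending inventory = $3,705.30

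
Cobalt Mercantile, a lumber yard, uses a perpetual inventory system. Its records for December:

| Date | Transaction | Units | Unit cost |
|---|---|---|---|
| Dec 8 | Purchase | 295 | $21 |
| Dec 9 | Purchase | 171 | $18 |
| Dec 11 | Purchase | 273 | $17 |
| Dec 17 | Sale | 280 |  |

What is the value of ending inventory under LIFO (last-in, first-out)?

Ending inventory = $9,147

Dec 17, 280 sold [LIFO — newest first]: 273 @ $17 + 7 @ $18 = $4,767
Ending inventory: 295 @ $21 + 164 @ $18 = $9,147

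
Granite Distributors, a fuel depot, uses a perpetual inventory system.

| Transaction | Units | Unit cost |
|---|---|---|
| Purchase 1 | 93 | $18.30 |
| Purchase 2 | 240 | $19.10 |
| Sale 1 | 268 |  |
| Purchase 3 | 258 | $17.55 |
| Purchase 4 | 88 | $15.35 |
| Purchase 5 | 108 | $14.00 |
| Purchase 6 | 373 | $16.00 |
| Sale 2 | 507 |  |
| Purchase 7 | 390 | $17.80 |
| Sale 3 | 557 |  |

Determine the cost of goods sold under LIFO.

Sale 1 (268) [LIFO — newest first]: 240 @ $19.10 + 28 @ $18.30 = $5,096.40
Sale 2 (507) [LIFO — newest first]: 373 @ $16.00 + 108 @ $14.00 + 26 @ $15.35 = $7,879.10
Sale 3 (557) [LIFO — newest first]: 390 @ $17.80 + 62 @ $15.35 + 105 @ $17.55 = $9,736.45
Total COGS = $5,096.40 + $7,879.10 + $9,736.45 = $22,711.95
Ending inventory: 65 @ $18.30 + 153 @ $17.55 = $3,874.65

COGS = $22,711.95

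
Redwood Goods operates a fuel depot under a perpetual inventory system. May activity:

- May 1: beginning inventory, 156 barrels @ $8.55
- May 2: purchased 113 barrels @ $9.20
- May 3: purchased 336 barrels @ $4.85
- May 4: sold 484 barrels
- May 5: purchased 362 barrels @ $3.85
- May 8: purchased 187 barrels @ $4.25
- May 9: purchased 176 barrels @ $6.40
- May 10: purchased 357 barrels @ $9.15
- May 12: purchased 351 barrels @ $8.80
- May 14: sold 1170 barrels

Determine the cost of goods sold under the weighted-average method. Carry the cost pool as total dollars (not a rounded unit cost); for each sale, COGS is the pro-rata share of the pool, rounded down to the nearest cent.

COGS = $11,085.82

After May 1: 156 on hand, pool $1,333.80 (≈ $8.5500 each)
After May 2: 269 on hand, pool $2,373.40 (≈ $8.8230 each)
After May 3: 605 on hand, pool $4,003.00 (≈ $6.6165 each)
May 4, sell 484: 484/605 × $4,003.00 → $3,202.40
After May 5: 483 on hand, pool $2,194.30 (≈ $4.5431 each)
After May 8: 670 on hand, pool $2,989.05 (≈ $4.4613 each)
After May 9: 846 on hand, pool $4,115.45 (≈ $4.8646 each)
After May 10: 1203 on hand, pool $7,382.00 (≈ $6.1363 each)
After May 12: 1554 on hand, pool $10,470.80 (≈ $6.7380 each)
May 14, sell 1170: 1170/1554 × $10,470.80 → $7,883.42
Total COGS = $3,202.40 + $7,883.42 = $11,085.82
Ending inventory (cost pool remaining) = $2,587.38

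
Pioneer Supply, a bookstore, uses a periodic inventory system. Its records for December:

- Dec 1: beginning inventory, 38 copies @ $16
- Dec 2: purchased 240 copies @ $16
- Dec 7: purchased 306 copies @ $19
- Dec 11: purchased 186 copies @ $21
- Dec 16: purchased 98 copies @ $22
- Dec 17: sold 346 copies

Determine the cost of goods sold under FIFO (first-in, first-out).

Dec 17, 346 sold [FIFO — oldest first]: 38 @ $16 + 240 @ $16 + 68 @ $19 = $5,740
Ending inventory: 238 @ $19 + 186 @ $21 + 98 @ $22 = $10,584
Check: goods available $16,324 = COGS $5,740 + ending $10,584

COGS = $5,740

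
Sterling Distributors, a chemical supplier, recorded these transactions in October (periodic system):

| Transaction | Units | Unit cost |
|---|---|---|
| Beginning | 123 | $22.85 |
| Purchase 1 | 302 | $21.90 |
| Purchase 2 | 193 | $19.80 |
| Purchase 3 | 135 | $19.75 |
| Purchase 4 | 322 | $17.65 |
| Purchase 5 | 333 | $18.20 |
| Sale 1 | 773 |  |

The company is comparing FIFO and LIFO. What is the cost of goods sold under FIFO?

FIFO COGS: 123 @ $22.85 + 302 @ $21.90 + 193 @ $19.80 + 135 @ $19.75 + 20 @ $17.65 = $16,265.00
LIFO COGS: 333 @ $18.20 + 322 @ $17.65 + 118 @ $19.75 = $14,074.40

COGS = $16,265.00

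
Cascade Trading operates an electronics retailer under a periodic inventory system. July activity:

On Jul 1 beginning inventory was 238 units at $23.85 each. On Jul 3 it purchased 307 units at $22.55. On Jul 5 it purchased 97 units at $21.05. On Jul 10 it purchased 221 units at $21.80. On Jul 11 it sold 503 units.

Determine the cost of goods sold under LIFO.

COGS = $11,031.40

Jul 11, 503 sold [LIFO — newest first]: 221 @ $21.80 + 97 @ $21.05 + 185 @ $22.55 = $11,031.40
Ending inventory: 238 @ $23.85 + 122 @ $22.55 = $8,427.40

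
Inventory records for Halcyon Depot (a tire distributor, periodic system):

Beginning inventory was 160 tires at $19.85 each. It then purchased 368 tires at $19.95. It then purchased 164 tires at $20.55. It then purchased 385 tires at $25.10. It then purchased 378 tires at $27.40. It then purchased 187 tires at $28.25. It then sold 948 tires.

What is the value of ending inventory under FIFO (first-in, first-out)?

Sale 1 (948) [FIFO — oldest first]: 160 @ $19.85 + 368 @ $19.95 + 164 @ $20.55 + 256 @ $25.10 = $20,313.40
Ending inventory: 129 @ $25.10 + 378 @ $27.40 + 187 @ $28.25 = $18,877.85

Ending inventory = $18,877.85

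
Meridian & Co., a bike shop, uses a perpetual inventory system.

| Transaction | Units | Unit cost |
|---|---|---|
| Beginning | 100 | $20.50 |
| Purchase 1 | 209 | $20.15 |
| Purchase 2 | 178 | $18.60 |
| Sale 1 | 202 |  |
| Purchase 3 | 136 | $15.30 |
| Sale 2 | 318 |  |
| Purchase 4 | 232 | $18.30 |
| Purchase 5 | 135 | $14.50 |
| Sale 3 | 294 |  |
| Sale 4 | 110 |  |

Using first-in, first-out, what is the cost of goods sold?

COGS = $16,899.05

Sale 1 (202) [FIFO — oldest first]: 100 @ $20.50 + 102 @ $20.15 = $4,105.30
Sale 2 (318) [FIFO — oldest first]: 107 @ $20.15 + 178 @ $18.60 + 33 @ $15.30 = $5,971.75
Sale 3 (294) [FIFO — oldest first]: 103 @ $15.30 + 191 @ $18.30 = $5,071.20
Sale 4 (110) [FIFO — oldest first]: 41 @ $18.30 + 69 @ $14.50 = $1,750.80
Total COGS = $4,105.30 + $5,971.75 + $5,071.20 + $1,750.80 = $16,899.05
Ending inventory: 66 @ $14.50 = $957.00
Check: goods available $17,856.05 = COGS $16,899.05 + ending $957.00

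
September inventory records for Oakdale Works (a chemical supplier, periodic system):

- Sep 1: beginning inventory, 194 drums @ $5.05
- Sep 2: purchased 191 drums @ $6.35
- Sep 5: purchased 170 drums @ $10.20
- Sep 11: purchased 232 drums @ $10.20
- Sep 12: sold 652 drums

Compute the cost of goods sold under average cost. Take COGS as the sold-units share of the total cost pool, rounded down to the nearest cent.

Sep 12, sell 652: 652/787 × $6,292.95 → $5,213.47
Ending inventory (cost pool remaining) = $1,079.48
Check: goods available $6,292.95 = COGS $5,213.47 + ending $1,079.48

COGS = $5,213.47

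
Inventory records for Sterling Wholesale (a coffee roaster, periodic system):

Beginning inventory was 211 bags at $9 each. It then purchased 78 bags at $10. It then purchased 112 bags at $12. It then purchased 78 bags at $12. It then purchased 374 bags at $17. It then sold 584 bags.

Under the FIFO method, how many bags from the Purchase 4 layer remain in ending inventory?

269

Sale 1 (584) [FIFO — oldest first]: 211 @ $9 + 78 @ $10 + 112 @ $12 + 78 @ $12 + 105 @ $17 = $6,744
Ending inventory: 269 @ $17 = $4,573
Check: goods available $11,317 = COGS $6,744 + ending $4,573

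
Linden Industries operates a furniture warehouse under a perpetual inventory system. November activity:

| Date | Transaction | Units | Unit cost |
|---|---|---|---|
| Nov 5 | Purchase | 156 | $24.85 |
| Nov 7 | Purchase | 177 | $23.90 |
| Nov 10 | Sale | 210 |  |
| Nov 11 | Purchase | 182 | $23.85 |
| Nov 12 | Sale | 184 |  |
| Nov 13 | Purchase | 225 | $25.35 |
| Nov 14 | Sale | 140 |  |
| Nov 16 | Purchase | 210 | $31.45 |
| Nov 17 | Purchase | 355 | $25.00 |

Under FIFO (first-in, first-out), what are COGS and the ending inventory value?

COGS = $12,929.25; ending inventory = $20,701.60

Nov 10, 210 sold [FIFO — oldest first]: 156 @ $24.85 + 54 @ $23.90 = $5,167.20
Nov 12, 184 sold [FIFO — oldest first]: 123 @ $23.90 + 61 @ $23.85 = $4,394.55
Nov 14, 140 sold [FIFO — oldest first]: 121 @ $23.85 + 19 @ $25.35 = $3,367.50
Total COGS = $5,167.20 + $4,394.55 + $3,367.50 = $12,929.25
Ending inventory: 206 @ $25.35 + 210 @ $31.45 + 355 @ $25.00 = $20,701.60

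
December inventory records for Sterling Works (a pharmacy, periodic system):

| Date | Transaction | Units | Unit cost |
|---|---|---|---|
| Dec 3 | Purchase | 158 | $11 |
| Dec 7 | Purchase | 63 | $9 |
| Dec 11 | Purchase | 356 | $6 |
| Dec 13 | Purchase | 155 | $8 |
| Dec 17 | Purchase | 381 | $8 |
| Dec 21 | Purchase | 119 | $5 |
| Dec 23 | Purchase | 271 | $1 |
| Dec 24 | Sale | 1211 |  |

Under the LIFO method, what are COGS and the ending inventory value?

COGS = $6,864; ending inventory = $2,731

Dec 24, 1211 sold [LIFO — newest first]: 271 @ $1 + 119 @ $5 + 381 @ $8 + 155 @ $8 + 285 @ $6 = $6,864
Ending inventory: 158 @ $11 + 63 @ $9 + 71 @ $6 = $2,731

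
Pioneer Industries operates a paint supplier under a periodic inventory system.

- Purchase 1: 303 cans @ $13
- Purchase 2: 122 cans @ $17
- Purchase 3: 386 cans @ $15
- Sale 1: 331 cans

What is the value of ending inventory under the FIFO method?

Ending inventory = $7,388

Sale 1 (331) [FIFO — oldest first]: 303 @ $13 + 28 @ $17 = $4,415
Ending inventory: 94 @ $17 + 386 @ $15 = $7,388
Check: goods available $11,803 = COGS $4,415 + ending $7,388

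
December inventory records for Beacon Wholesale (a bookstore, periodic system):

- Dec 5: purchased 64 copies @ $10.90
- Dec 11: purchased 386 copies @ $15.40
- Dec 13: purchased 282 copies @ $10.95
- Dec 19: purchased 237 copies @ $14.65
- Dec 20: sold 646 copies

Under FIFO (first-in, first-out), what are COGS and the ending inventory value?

Dec 20, 646 sold [FIFO — oldest first]: 64 @ $10.90 + 386 @ $15.40 + 196 @ $10.95 = $8,788.20
Ending inventory: 86 @ $10.95 + 237 @ $14.65 = $4,413.75

COGS = $8,788.20; ending inventory = $4,413.75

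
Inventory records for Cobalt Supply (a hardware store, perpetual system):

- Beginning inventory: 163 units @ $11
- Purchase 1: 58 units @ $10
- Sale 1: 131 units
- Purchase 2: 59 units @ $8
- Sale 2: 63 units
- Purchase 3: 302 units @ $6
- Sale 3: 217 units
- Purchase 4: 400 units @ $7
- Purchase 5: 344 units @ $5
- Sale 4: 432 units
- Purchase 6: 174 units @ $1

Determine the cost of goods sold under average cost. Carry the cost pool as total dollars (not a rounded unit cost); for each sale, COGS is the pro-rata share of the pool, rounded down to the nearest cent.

COGS = $6,176.33

After Beginning: 163 on hand, pool $1,793.00 (≈ $11.0000 each)
After Purchase 1: 221 on hand, pool $2,373.00 (≈ $10.7376 each)
Sale 1, sell 131: 131/221 × $2,373.00 → $1,406.61
After Purchase 2: 149 on hand, pool $1,438.39 (≈ $9.6536 each)
Sale 2, sell 63: 63/149 × $1,438.39 → $608.17
After Purchase 3: 388 on hand, pool $2,642.22 (≈ $6.8098 each)
Sale 3, sell 217: 217/388 × $2,642.22 → $1,477.73
After Purchase 4: 571 on hand, pool $3,964.49 (≈ $6.9431 each)
After Purchase 5: 915 on hand, pool $5,684.49 (≈ $6.2126 each)
Sale 4, sell 432: 432/915 × $5,684.49 → $2,683.82
After Purchase 6: 657 on hand, pool $3,174.67 (≈ $4.8321 each)
Total COGS = $1,406.61 + $608.17 + $1,477.73 + $2,683.82 = $6,176.33
Ending inventory (cost pool remaining) = $3,174.67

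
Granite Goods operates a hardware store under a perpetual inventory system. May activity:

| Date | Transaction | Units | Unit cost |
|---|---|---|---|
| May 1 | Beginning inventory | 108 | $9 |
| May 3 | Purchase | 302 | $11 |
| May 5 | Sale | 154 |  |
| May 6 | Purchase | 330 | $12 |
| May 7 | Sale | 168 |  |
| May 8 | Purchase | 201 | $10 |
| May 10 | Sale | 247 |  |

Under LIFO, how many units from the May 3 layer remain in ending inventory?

May 5, 154 sold [LIFO — newest first]: 154 @ $11 = $1,694
May 7, 168 sold [LIFO — newest first]: 168 @ $12 = $2,016
May 10, 247 sold [LIFO — newest first]: 201 @ $10 + 46 @ $12 = $2,562
Total COGS = $1,694 + $2,016 + $2,562 = $6,272
Ending inventory: 108 @ $9 + 148 @ $11 + 116 @ $12 = $3,992

148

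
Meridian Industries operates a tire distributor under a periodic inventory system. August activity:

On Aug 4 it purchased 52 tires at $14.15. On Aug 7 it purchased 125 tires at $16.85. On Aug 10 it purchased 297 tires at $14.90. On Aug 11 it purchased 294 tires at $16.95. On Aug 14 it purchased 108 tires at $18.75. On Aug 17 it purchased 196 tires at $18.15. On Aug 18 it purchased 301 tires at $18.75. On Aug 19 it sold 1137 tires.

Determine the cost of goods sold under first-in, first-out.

COGS = $19,051.80

Aug 19, 1137 sold [FIFO — oldest first]: 52 @ $14.15 + 125 @ $16.85 + 297 @ $14.90 + 294 @ $16.95 + 108 @ $18.75 + 196 @ $18.15 + 65 @ $18.75 = $19,051.80
Ending inventory: 236 @ $18.75 = $4,425.00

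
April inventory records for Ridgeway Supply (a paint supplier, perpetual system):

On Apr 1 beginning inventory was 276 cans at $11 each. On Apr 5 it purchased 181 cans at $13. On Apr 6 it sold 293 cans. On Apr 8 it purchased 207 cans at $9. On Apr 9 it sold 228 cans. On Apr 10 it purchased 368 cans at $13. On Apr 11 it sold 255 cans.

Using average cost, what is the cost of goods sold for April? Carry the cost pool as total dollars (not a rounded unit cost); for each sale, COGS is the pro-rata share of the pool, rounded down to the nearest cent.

COGS = $8,906.13

After Apr 1: 276 on hand, pool $3,036.00 (≈ $11.0000 each)
After Apr 5: 457 on hand, pool $5,389.00 (≈ $11.7921 each)
Apr 6, sell 293: 293/457 × $5,389.00 → $3,455.09
After Apr 8: 371 on hand, pool $3,796.91 (≈ $10.2343 each)
Apr 9, sell 228: 228/371 × $3,796.91 → $2,333.41
After Apr 10: 511 on hand, pool $6,247.50 (≈ $12.2260 each)
Apr 11, sell 255: 255/511 × $6,247.50 → $3,117.63
Total COGS = $3,455.09 + $2,333.41 + $3,117.63 = $8,906.13
Ending inventory (cost pool remaining) = $3,129.87
Check: goods available $12,036.00 = COGS $8,906.13 + ending $3,129.87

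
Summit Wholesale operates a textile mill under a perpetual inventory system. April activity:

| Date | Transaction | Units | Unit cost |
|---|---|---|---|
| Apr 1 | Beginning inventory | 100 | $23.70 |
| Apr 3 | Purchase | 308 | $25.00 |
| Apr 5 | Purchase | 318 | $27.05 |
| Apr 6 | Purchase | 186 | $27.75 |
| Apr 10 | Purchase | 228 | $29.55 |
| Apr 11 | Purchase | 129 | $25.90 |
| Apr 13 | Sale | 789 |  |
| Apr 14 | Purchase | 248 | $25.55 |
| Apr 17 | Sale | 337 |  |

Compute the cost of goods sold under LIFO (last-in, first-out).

Apr 13, 789 sold [LIFO — newest first]: 129 @ $25.90 + 228 @ $29.55 + 186 @ $27.75 + 246 @ $27.05 = $21,894.30
Apr 17, 337 sold [LIFO — newest first]: 248 @ $25.55 + 72 @ $27.05 + 17 @ $25.00 = $8,709.00
Total COGS = $21,894.30 + $8,709.00 = $30,603.30
Ending inventory: 100 @ $23.70 + 291 @ $25.00 = $9,645.00

COGS = $30,603.30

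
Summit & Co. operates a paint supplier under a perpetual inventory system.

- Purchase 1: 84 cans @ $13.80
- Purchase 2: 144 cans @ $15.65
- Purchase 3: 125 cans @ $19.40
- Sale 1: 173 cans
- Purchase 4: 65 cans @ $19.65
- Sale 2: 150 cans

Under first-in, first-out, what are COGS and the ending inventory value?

COGS = $5,255.80; ending inventory = $1,859.25

Sale 1 (173) [FIFO — oldest first]: 84 @ $13.80 + 89 @ $15.65 = $2,552.05
Sale 2 (150) [FIFO — oldest first]: 55 @ $15.65 + 95 @ $19.40 = $2,703.75
Total COGS = $2,552.05 + $2,703.75 = $5,255.80
Ending inventory: 30 @ $19.40 + 65 @ $19.65 = $1,859.25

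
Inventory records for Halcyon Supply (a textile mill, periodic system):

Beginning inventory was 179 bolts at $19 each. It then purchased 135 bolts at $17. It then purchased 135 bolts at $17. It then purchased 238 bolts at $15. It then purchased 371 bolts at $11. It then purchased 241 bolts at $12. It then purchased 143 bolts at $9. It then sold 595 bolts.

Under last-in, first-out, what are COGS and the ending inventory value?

COGS = $6,500; ending inventory = $13,321

Sale 1 (595) [LIFO — newest first]: 143 @ $9 + 241 @ $12 + 211 @ $11 = $6,500
Ending inventory: 179 @ $19 + 135 @ $17 + 135 @ $17 + 238 @ $15 + 160 @ $11 = $13,321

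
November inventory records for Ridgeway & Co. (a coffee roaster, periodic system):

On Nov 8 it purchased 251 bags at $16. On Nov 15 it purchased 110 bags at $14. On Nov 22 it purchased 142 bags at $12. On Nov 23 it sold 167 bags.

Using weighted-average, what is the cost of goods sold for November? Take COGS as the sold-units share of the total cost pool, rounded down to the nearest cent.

Nov 23, sell 167: 167/503 × $7,260.00 → $2,410.37
Ending inventory (cost pool remaining) = $4,849.63

COGS = $2,410.37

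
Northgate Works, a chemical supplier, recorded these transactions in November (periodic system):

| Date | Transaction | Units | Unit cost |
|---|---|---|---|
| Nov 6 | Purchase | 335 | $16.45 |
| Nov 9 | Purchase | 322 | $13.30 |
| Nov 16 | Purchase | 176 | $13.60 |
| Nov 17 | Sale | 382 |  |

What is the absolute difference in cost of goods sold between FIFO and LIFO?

$1,002.45

FIFO COGS: 335 @ $16.45 + 47 @ $13.30 = $6,135.85
LIFO COGS: 176 @ $13.60 + 206 @ $13.30 = $5,133.40
Difference = |$6,135.85 − $5,133.40| = $1,002.45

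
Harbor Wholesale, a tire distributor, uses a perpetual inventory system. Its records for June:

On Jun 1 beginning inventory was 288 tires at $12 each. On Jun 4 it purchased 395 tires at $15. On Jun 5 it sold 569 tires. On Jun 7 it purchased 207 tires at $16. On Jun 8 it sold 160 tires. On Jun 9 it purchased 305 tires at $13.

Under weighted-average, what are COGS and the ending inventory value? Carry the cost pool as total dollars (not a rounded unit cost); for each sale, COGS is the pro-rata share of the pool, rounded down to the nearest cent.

After Jun 1: 288 on hand, pool $3,456.00 (≈ $12.0000 each)
After Jun 4: 683 on hand, pool $9,381.00 (≈ $13.7350 each)
Jun 5, sell 569: 569/683 × $9,381.00 → $7,815.21
After Jun 7: 321 on hand, pool $4,877.79 (≈ $15.1956 each)
Jun 8, sell 160: 160/321 × $4,877.79 → $2,431.29
After Jun 9: 466 on hand, pool $6,411.50 (≈ $13.7586 each)
Total COGS = $7,815.21 + $2,431.29 = $10,246.50
Ending inventory (cost pool remaining) = $6,411.50

COGS = $10,246.50; ending inventory = $6,411.50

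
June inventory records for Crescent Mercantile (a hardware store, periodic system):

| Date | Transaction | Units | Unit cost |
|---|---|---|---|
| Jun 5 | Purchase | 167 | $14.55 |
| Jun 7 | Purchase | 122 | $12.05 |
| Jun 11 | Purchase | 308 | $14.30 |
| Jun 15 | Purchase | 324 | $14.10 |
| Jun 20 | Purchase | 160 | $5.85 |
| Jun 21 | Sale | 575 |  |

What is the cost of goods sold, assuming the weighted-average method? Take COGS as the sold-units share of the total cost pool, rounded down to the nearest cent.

COGS = $7,345.07

Jun 21, sell 575: 575/1081 × $13,808.75 → $7,345.07
Ending inventory (cost pool remaining) = $6,463.68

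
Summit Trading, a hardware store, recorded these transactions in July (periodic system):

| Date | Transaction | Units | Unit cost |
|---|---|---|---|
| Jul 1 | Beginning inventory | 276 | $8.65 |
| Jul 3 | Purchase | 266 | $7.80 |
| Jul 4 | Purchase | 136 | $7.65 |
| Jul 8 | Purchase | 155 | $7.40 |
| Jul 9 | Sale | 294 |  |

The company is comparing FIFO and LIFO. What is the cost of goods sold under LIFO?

FIFO COGS: 276 @ $8.65 + 18 @ $7.80 = $2,527.80
LIFO COGS: 155 @ $7.40 + 136 @ $7.65 + 3 @ $7.80 = $2,210.80

COGS = $2,210.80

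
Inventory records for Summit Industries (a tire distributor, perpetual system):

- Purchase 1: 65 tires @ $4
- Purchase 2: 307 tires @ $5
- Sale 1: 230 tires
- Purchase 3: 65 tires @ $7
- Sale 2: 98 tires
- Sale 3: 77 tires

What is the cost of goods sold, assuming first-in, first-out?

Sale 1 (230) [FIFO — oldest first]: 65 @ $4 + 165 @ $5 = $1,085
Sale 2 (98) [FIFO — oldest first]: 98 @ $5 = $490
Sale 3 (77) [FIFO — oldest first]: 44 @ $5 + 33 @ $7 = $451
Total COGS = $1,085 + $490 + $451 = $2,026
Ending inventory: 32 @ $7 = $224
Check: goods available $2,250 = COGS $2,026 + ending $224

COGS = $2,026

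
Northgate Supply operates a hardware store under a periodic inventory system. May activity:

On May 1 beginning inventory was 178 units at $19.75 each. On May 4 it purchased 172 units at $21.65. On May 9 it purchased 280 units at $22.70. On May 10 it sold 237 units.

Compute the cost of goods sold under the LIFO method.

May 10, 237 sold [LIFO — newest first]: 237 @ $22.70 = $5,379.90
Ending inventory: 178 @ $19.75 + 172 @ $21.65 + 43 @ $22.70 = $8,215.40
Check: goods available $13,595.30 = COGS $5,379.90 + ending $8,215.40

COGS = $5,379.90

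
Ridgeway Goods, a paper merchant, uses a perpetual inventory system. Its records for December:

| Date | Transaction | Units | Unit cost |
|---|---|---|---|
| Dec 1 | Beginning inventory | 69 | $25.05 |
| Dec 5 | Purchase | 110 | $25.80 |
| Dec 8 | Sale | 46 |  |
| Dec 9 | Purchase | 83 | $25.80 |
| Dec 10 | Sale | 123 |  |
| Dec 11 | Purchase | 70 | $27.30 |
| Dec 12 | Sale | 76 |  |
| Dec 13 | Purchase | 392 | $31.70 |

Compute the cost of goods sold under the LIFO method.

Dec 8, 46 sold [LIFO — newest first]: 46 @ $25.80 = $1,186.80
Dec 10, 123 sold [LIFO — newest first]: 83 @ $25.80 + 40 @ $25.80 = $3,173.40
Dec 12, 76 sold [LIFO — newest first]: 70 @ $27.30 + 6 @ $25.80 = $2,065.80
Total COGS = $1,186.80 + $3,173.40 + $2,065.80 = $6,426.00
Ending inventory: 69 @ $25.05 + 18 @ $25.80 + 392 @ $31.70 = $14,619.25

COGS = $6,426.00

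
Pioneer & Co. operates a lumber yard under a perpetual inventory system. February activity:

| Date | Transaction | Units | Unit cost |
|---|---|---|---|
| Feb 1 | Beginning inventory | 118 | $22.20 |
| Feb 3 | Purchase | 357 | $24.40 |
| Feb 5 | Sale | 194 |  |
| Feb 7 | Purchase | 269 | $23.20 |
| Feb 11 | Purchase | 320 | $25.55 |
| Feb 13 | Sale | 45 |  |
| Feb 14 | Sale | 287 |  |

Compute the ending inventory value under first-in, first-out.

Ending inventory = $13,233.60

Feb 5, 194 sold [FIFO — oldest first]: 118 @ $22.20 + 76 @ $24.40 = $4,474.00
Feb 13, 45 sold [FIFO — oldest first]: 45 @ $24.40 = $1,098.00
Feb 14, 287 sold [FIFO — oldest first]: 236 @ $24.40 + 51 @ $23.20 = $6,941.60
Total COGS = $4,474.00 + $1,098.00 + $6,941.60 = $12,513.60
Ending inventory: 218 @ $23.20 + 320 @ $25.55 = $13,233.60
Check: goods available $25,747.20 = COGS $12,513.60 + ending $13,233.60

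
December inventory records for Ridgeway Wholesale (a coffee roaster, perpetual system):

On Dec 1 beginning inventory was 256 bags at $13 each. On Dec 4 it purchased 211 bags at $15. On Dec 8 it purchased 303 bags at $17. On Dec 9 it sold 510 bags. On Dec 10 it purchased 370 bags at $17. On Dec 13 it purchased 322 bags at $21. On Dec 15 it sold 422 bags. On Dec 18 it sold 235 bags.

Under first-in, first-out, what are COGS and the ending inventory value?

COGS = $18,501; ending inventory = $6,195

Dec 9, 510 sold [FIFO — oldest first]: 256 @ $13 + 211 @ $15 + 43 @ $17 = $7,224
Dec 15, 422 sold [FIFO — oldest first]: 260 @ $17 + 162 @ $17 = $7,174
Dec 18, 235 sold [FIFO — oldest first]: 208 @ $17 + 27 @ $21 = $4,103
Total COGS = $7,224 + $7,174 + $4,103 = $18,501
Ending inventory: 295 @ $21 = $6,195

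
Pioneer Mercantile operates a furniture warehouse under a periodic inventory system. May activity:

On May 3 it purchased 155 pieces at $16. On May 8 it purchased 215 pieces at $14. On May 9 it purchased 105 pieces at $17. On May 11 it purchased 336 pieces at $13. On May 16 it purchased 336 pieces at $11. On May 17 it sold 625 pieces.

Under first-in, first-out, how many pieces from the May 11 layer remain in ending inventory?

May 17, 625 sold [FIFO — oldest first]: 155 @ $16 + 215 @ $14 + 105 @ $17 + 150 @ $13 = $9,225
Ending inventory: 186 @ $13 + 336 @ $11 = $6,114

186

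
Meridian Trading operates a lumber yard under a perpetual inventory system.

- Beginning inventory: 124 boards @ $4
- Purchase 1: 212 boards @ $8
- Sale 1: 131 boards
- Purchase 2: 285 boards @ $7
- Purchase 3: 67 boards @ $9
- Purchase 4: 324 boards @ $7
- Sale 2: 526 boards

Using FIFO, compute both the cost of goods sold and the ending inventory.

COGS = $4,511; ending inventory = $2,547

Sale 1 (131) [FIFO — oldest first]: 124 @ $4 + 7 @ $8 = $552
Sale 2 (526) [FIFO — oldest first]: 205 @ $8 + 285 @ $7 + 36 @ $9 = $3,959
Total COGS = $552 + $3,959 = $4,511
Ending inventory: 31 @ $9 + 324 @ $7 = $2,547
Check: goods available $7,058 = COGS $4,511 + ending $2,547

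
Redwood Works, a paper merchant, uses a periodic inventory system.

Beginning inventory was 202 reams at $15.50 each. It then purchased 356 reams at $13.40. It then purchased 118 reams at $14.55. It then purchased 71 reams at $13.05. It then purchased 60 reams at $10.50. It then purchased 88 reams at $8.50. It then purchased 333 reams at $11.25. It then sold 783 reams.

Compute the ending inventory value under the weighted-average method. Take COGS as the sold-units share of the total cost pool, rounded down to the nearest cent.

Ending inventory = $5,678.14

Sale 1, sell 783: 783/1228 × $15,669.10 → $9,990.96
Ending inventory (cost pool remaining) = $5,678.14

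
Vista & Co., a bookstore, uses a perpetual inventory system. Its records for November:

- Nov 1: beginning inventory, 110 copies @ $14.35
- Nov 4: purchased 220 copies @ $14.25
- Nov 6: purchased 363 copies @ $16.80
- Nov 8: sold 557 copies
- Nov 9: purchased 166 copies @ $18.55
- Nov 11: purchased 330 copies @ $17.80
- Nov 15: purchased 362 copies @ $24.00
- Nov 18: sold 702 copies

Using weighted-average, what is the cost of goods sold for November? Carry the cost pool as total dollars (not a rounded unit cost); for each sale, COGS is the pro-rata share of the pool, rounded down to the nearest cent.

COGS = $22,647.53

After Nov 1: 110 on hand, pool $1,578.50 (≈ $14.3500 each)
After Nov 4: 330 on hand, pool $4,713.50 (≈ $14.2833 each)
After Nov 6: 693 on hand, pool $10,811.90 (≈ $15.6016 each)
Nov 8, sell 557: 557/693 × $10,811.90 → $8,690.08
After Nov 9: 302 on hand, pool $5,201.12 (≈ $17.2223 each)
After Nov 11: 632 on hand, pool $11,075.12 (≈ $17.5239 each)
After Nov 15: 994 on hand, pool $19,763.12 (≈ $19.8824 each)
Nov 18, sell 702: 702/994 × $19,763.12 → $13,957.45
Total COGS = $8,690.08 + $13,957.45 = $22,647.53
Ending inventory (cost pool remaining) = $5,805.67
Check: goods available $28,453.20 = COGS $22,647.53 + ending $5,805.67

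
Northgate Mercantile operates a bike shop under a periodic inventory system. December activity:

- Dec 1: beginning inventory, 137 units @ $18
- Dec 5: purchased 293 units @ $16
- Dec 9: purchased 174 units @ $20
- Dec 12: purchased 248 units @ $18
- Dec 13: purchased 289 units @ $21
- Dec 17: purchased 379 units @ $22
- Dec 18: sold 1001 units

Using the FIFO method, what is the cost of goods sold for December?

COGS = $18,227

Dec 18, 1001 sold [FIFO — oldest first]: 137 @ $18 + 293 @ $16 + 174 @ $20 + 248 @ $18 + 149 @ $21 = $18,227
Ending inventory: 140 @ $21 + 379 @ $22 = $11,278
Check: goods available $29,505 = COGS $18,227 + ending $11,278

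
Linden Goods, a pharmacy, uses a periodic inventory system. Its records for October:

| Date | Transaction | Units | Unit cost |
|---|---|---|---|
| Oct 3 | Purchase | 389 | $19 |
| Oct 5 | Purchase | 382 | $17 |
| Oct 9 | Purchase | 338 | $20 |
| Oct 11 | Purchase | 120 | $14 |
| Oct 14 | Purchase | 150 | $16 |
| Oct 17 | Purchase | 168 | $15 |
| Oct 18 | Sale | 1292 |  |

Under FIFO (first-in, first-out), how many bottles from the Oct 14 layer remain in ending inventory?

Oct 18, 1292 sold [FIFO — oldest first]: 389 @ $19 + 382 @ $17 + 338 @ $20 + 120 @ $14 + 63 @ $16 = $23,333
Ending inventory: 87 @ $16 + 168 @ $15 = $3,912
Check: goods available $27,245 = COGS $23,333 + ending $3,912

87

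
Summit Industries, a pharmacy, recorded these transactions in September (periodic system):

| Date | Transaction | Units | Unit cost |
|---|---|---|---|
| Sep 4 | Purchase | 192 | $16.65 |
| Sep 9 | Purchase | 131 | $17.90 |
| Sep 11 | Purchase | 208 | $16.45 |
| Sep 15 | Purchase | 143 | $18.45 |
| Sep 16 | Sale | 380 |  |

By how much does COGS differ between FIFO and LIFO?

$99.70

FIFO COGS: 192 @ $16.65 + 131 @ $17.90 + 57 @ $16.45 = $6,479.35
LIFO COGS: 143 @ $18.45 + 208 @ $16.45 + 29 @ $17.90 = $6,579.05
Difference = |$6,479.35 − $6,579.05| = $99.70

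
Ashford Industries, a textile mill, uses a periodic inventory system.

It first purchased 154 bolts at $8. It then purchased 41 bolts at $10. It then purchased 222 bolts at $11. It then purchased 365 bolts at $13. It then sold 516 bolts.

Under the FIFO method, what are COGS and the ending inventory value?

Sale 1 (516) [FIFO — oldest first]: 154 @ $8 + 41 @ $10 + 222 @ $11 + 99 @ $13 = $5,371
Ending inventory: 266 @ $13 = $3,458

COGS = $5,371; ending inventory = $3,458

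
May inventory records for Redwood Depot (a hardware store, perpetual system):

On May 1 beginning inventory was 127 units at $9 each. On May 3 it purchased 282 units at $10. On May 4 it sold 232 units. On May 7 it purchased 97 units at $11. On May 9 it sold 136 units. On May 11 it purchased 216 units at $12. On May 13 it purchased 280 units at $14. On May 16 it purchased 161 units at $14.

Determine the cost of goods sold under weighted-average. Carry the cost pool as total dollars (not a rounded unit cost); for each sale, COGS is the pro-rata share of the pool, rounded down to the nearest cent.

After May 1: 127 on hand, pool $1,143.00 (≈ $9.0000 each)
After May 3: 409 on hand, pool $3,963.00 (≈ $9.6895 each)
May 4, sell 232: 232/409 × $3,963.00 → $2,247.96
After May 7: 274 on hand, pool $2,782.04 (≈ $10.1534 each)
May 9, sell 136: 136/274 × $2,782.04 → $1,380.86
After May 11: 354 on hand, pool $3,993.18 (≈ $11.2802 each)
After May 13: 634 on hand, pool $7,913.18 (≈ $12.4814 each)
After May 16: 795 on hand, pool $10,167.18 (≈ $12.7889 each)
Total COGS = $2,247.96 + $1,380.86 = $3,628.82
Ending inventory (cost pool remaining) = $10,167.18

COGS = $3,628.82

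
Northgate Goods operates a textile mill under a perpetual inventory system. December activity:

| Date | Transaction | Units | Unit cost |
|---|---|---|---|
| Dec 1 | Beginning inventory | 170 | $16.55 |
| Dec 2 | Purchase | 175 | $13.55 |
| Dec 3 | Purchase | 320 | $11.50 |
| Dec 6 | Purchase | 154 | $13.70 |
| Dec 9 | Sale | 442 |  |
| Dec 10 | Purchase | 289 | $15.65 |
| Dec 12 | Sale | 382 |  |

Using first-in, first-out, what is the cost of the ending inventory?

Ending inventory = $4,444.60

Dec 9, 442 sold [FIFO — oldest first]: 170 @ $16.55 + 175 @ $13.55 + 97 @ $11.50 = $6,300.25
Dec 12, 382 sold [FIFO — oldest first]: 223 @ $11.50 + 154 @ $13.70 + 5 @ $15.65 = $4,752.55
Total COGS = $6,300.25 + $4,752.55 = $11,052.80
Ending inventory: 284 @ $15.65 = $4,444.60
Check: goods available $15,497.40 = COGS $11,052.80 + ending $4,444.60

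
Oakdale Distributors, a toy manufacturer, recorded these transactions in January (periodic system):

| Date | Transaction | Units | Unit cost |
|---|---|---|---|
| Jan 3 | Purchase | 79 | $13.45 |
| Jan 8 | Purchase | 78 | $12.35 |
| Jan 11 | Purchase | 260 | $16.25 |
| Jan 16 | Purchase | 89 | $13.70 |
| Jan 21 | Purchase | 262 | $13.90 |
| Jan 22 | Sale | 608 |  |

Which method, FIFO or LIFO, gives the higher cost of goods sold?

LIFO

FIFO COGS: 79 @ $13.45 + 78 @ $12.35 + 260 @ $16.25 + 89 @ $13.70 + 102 @ $13.90 = $8,887.95
LIFO COGS: 262 @ $13.90 + 89 @ $13.70 + 257 @ $16.25 = $9,037.35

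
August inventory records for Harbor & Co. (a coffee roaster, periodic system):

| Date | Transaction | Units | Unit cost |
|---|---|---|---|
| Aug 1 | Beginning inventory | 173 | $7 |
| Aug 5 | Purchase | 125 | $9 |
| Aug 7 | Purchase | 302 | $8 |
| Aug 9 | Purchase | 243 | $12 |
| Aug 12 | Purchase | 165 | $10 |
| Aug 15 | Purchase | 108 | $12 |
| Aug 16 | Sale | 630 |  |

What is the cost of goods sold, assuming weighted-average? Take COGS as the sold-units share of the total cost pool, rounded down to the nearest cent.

COGS = $5,991.77

Aug 16, sell 630: 630/1116 × $10,614.00 → $5,991.77
Ending inventory (cost pool remaining) = $4,622.23
Check: goods available $10,614.00 = COGS $5,991.77 + ending $4,622.23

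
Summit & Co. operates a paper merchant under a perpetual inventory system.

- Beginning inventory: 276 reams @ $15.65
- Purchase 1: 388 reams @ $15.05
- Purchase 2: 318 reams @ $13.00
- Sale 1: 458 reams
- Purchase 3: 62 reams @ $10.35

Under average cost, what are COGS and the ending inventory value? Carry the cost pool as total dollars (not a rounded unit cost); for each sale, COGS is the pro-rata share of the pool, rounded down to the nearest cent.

COGS = $6,666.09; ending inventory = $8,268.41

After Beginning: 276 on hand, pool $4,319.40 (≈ $15.6500 each)
After Purchase 1: 664 on hand, pool $10,158.80 (≈ $15.2994 each)
After Purchase 2: 982 on hand, pool $14,292.80 (≈ $14.5548 each)
Sale 1, sell 458: 458/982 × $14,292.80 → $6,666.09
After Purchase 3: 586 on hand, pool $8,268.41 (≈ $14.1099 each)
Ending inventory (cost pool remaining) = $8,268.41
Check: goods available $14,934.50 = COGS $6,666.09 + ending $8,268.41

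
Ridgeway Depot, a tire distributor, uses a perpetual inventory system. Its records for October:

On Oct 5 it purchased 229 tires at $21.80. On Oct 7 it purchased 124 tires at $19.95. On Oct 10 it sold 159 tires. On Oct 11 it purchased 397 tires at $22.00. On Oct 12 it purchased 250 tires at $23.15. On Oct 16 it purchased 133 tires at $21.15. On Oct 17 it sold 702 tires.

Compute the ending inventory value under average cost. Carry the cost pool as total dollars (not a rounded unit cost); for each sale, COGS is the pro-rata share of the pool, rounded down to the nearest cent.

After Oct 5: 229 on hand, pool $4,992.20 (≈ $21.8000 each)
After Oct 7: 353 on hand, pool $7,466.00 (≈ $21.1501 each)
Oct 10, sell 159: 159/353 × $7,466.00 → $3,362.87
After Oct 11: 591 on hand, pool $12,837.13 (≈ $21.7210 each)
After Oct 12: 841 on hand, pool $18,624.63 (≈ $22.1458 each)
After Oct 16: 974 on hand, pool $21,437.58 (≈ $22.0098 each)
Oct 17, sell 702: 702/974 × $21,437.58 → $15,450.90
Total COGS = $3,362.87 + $15,450.90 = $18,813.77
Ending inventory (cost pool remaining) = $5,986.68

Ending inventory = $5,986.68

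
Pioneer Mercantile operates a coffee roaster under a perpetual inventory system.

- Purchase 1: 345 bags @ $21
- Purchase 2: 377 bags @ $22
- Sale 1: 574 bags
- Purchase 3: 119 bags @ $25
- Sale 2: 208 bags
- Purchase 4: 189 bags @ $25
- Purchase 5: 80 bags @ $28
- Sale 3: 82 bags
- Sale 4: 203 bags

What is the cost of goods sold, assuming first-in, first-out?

Sale 1 (574) [FIFO — oldest first]: 345 @ $21 + 229 @ $22 = $12,283
Sale 2 (208) [FIFO — oldest first]: 148 @ $22 + 60 @ $25 = $4,756
Sale 3 (82) [FIFO — oldest first]: 59 @ $25 + 23 @ $25 = $2,050
Sale 4 (203) [FIFO — oldest first]: 166 @ $25 + 37 @ $28 = $5,186
Total COGS = $12,283 + $4,756 + $2,050 + $5,186 = $24,275
Ending inventory: 43 @ $28 = $1,204
Check: goods available $25,479 = COGS $24,275 + ending $1,204

COGS = $24,275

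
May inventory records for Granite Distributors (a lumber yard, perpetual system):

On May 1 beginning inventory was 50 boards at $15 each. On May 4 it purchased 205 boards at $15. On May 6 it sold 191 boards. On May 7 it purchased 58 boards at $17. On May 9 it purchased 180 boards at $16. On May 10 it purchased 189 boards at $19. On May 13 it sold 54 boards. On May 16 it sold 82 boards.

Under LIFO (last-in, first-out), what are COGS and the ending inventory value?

COGS = $5,449; ending inventory = $5,833

May 6, 191 sold [LIFO — newest first]: 191 @ $15 = $2,865
May 13, 54 sold [LIFO — newest first]: 54 @ $19 = $1,026
May 16, 82 sold [LIFO — newest first]: 82 @ $19 = $1,558
Total COGS = $2,865 + $1,026 + $1,558 = $5,449
Ending inventory: 50 @ $15 + 14 @ $15 + 58 @ $17 + 180 @ $16 + 53 @ $19 = $5,833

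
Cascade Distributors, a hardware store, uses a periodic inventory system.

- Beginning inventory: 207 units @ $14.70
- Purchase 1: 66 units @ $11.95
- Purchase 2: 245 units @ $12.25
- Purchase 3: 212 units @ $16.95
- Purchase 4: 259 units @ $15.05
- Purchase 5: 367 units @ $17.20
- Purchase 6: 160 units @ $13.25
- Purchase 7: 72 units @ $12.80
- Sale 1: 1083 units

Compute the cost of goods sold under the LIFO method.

COGS = $17,004.60

Sale 1 (1083) [LIFO — newest first]: 72 @ $12.80 + 160 @ $13.25 + 367 @ $17.20 + 259 @ $15.05 + 212 @ $16.95 + 13 @ $12.25 = $17,004.60
Ending inventory: 207 @ $14.70 + 66 @ $11.95 + 232 @ $12.25 = $6,673.60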